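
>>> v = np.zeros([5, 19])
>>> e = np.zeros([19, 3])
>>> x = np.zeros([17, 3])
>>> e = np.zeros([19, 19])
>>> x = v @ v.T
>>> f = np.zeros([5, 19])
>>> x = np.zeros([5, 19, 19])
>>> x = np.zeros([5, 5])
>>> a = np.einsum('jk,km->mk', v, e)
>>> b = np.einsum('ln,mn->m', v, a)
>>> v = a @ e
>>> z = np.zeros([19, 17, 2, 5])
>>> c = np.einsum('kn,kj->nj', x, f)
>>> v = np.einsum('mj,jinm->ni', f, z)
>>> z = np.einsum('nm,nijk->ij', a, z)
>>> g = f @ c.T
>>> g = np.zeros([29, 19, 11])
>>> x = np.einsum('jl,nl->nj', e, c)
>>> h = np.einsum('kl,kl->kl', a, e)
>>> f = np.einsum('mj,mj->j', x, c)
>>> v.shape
(2, 17)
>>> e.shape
(19, 19)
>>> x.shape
(5, 19)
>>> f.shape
(19,)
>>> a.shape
(19, 19)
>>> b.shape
(19,)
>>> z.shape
(17, 2)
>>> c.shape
(5, 19)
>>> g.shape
(29, 19, 11)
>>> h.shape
(19, 19)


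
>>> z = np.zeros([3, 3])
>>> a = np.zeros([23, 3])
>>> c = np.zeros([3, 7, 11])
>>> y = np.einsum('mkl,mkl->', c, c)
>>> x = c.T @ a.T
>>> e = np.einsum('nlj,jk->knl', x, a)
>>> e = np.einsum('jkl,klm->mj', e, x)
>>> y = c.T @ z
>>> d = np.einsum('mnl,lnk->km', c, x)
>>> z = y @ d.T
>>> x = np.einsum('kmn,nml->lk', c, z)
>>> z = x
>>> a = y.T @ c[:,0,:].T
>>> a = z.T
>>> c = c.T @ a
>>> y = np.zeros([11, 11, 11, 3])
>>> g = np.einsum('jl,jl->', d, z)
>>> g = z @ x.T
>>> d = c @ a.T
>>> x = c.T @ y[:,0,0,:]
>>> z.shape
(23, 3)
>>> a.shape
(3, 23)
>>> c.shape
(11, 7, 23)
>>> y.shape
(11, 11, 11, 3)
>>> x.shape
(23, 7, 3)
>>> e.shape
(23, 3)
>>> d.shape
(11, 7, 3)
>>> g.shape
(23, 23)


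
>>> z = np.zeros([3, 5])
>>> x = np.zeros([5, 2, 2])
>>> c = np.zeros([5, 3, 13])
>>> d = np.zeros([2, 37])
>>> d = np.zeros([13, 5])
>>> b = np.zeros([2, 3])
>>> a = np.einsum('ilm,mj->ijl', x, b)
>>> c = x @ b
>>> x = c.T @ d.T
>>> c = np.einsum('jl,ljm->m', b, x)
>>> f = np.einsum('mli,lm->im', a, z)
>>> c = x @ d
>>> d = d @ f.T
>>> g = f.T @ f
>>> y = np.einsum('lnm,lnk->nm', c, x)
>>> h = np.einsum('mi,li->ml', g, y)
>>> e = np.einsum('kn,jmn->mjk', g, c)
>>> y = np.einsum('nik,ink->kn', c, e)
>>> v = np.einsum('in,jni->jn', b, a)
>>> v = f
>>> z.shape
(3, 5)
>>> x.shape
(3, 2, 13)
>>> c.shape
(3, 2, 5)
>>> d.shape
(13, 2)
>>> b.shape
(2, 3)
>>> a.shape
(5, 3, 2)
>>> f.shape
(2, 5)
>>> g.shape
(5, 5)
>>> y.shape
(5, 3)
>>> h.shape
(5, 2)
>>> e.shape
(2, 3, 5)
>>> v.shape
(2, 5)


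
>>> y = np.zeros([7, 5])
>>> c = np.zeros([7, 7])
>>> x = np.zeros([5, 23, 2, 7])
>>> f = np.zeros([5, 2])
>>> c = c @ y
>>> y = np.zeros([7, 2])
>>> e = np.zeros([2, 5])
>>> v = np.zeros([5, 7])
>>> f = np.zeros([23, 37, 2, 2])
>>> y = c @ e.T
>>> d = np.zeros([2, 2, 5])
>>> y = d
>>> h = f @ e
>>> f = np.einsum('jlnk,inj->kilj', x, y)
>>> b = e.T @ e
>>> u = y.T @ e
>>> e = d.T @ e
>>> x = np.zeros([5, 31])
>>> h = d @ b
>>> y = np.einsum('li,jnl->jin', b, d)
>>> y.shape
(2, 5, 2)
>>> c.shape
(7, 5)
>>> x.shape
(5, 31)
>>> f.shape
(7, 2, 23, 5)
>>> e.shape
(5, 2, 5)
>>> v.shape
(5, 7)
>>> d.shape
(2, 2, 5)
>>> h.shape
(2, 2, 5)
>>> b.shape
(5, 5)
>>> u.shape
(5, 2, 5)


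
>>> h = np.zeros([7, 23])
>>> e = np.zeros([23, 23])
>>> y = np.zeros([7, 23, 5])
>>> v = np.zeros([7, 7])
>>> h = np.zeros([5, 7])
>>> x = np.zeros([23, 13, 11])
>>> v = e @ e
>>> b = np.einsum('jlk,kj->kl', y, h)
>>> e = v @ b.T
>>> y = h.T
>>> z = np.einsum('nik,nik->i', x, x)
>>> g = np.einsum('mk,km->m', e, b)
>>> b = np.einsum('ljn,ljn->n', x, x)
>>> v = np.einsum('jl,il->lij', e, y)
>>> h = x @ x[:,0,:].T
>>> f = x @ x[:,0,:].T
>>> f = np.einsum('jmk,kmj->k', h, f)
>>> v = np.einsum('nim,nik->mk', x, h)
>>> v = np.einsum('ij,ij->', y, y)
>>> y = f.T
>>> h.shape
(23, 13, 23)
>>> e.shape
(23, 5)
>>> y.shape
(23,)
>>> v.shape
()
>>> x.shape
(23, 13, 11)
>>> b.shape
(11,)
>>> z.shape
(13,)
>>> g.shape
(23,)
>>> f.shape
(23,)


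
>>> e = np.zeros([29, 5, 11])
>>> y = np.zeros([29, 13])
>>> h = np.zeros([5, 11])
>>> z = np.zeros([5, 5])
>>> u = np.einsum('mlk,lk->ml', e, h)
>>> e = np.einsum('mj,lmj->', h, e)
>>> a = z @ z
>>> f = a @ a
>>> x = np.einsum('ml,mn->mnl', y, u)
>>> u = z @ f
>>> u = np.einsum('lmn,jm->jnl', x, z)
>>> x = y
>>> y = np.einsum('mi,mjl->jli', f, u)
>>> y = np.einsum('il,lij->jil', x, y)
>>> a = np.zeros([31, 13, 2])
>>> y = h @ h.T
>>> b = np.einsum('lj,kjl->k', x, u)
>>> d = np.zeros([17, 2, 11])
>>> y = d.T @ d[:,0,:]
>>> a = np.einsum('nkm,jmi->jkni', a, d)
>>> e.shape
()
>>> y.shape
(11, 2, 11)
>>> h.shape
(5, 11)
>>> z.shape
(5, 5)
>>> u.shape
(5, 13, 29)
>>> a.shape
(17, 13, 31, 11)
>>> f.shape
(5, 5)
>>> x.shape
(29, 13)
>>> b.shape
(5,)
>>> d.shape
(17, 2, 11)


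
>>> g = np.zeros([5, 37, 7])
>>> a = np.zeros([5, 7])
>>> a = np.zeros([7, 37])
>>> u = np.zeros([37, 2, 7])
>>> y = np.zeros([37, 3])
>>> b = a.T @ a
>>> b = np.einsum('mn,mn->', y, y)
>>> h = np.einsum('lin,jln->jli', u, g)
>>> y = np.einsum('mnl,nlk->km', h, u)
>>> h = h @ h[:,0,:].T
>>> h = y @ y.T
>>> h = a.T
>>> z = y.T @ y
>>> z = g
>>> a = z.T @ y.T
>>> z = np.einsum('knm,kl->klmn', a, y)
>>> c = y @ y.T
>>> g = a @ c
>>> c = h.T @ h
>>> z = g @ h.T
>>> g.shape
(7, 37, 7)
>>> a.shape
(7, 37, 7)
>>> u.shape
(37, 2, 7)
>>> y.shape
(7, 5)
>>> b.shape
()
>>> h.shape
(37, 7)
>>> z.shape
(7, 37, 37)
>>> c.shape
(7, 7)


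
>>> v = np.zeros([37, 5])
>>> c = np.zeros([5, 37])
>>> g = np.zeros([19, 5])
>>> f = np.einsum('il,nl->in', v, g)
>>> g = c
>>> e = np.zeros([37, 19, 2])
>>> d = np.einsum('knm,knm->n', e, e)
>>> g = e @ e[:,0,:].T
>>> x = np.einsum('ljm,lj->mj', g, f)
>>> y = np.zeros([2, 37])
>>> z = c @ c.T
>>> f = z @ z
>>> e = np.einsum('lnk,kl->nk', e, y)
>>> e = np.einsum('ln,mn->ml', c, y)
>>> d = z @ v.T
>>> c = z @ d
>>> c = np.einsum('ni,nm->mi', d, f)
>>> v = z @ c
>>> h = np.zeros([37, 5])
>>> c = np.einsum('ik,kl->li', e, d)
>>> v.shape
(5, 37)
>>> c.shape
(37, 2)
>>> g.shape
(37, 19, 37)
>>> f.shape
(5, 5)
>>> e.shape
(2, 5)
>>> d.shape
(5, 37)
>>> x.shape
(37, 19)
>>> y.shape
(2, 37)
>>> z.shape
(5, 5)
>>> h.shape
(37, 5)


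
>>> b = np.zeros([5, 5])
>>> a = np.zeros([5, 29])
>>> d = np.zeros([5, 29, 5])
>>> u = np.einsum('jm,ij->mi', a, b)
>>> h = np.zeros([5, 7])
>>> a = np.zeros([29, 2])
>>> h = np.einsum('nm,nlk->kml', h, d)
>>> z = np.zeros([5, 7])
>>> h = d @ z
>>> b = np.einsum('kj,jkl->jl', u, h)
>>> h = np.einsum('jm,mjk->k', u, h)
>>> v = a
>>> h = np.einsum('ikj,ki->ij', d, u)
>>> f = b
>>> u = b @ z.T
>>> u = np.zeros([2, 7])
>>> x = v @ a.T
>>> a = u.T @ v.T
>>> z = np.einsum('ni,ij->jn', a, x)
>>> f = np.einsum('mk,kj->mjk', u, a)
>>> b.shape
(5, 7)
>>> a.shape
(7, 29)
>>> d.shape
(5, 29, 5)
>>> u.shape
(2, 7)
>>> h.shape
(5, 5)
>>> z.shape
(29, 7)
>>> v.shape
(29, 2)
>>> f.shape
(2, 29, 7)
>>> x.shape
(29, 29)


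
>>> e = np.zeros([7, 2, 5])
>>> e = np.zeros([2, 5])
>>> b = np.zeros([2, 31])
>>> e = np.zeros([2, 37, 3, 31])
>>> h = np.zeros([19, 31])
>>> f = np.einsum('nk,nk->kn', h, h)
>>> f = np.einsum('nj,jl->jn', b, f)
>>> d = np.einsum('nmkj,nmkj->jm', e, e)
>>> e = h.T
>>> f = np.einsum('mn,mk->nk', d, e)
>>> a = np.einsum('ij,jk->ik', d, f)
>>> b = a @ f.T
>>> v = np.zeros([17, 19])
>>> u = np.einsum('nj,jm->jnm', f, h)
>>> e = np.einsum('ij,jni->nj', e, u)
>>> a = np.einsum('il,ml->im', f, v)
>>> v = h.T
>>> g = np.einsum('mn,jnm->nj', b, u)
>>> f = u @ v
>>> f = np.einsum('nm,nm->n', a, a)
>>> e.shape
(37, 19)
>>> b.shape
(31, 37)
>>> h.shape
(19, 31)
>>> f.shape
(37,)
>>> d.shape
(31, 37)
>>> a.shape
(37, 17)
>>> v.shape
(31, 19)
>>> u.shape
(19, 37, 31)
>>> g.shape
(37, 19)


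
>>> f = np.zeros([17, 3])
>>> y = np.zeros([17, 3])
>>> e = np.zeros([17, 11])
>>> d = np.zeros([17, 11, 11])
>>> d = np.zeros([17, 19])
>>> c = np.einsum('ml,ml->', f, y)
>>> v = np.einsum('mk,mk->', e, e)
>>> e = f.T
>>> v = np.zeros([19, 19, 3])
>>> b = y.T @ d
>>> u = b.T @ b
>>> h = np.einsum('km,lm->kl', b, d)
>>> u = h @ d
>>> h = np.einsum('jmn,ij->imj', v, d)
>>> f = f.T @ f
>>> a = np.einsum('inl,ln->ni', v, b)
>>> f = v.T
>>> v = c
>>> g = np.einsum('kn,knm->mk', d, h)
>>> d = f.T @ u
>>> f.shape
(3, 19, 19)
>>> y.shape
(17, 3)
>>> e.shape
(3, 17)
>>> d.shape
(19, 19, 19)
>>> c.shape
()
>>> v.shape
()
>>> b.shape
(3, 19)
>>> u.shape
(3, 19)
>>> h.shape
(17, 19, 19)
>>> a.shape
(19, 19)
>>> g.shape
(19, 17)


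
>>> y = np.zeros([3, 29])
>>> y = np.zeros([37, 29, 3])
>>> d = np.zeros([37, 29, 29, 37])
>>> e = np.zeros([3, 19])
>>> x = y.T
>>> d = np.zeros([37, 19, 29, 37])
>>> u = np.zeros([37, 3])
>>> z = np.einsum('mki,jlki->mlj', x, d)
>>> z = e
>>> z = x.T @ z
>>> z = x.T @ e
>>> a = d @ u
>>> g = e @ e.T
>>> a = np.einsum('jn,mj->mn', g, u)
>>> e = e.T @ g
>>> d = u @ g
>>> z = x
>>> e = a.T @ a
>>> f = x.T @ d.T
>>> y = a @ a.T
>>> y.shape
(37, 37)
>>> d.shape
(37, 3)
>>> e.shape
(3, 3)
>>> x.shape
(3, 29, 37)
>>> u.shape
(37, 3)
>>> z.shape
(3, 29, 37)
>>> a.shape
(37, 3)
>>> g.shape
(3, 3)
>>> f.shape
(37, 29, 37)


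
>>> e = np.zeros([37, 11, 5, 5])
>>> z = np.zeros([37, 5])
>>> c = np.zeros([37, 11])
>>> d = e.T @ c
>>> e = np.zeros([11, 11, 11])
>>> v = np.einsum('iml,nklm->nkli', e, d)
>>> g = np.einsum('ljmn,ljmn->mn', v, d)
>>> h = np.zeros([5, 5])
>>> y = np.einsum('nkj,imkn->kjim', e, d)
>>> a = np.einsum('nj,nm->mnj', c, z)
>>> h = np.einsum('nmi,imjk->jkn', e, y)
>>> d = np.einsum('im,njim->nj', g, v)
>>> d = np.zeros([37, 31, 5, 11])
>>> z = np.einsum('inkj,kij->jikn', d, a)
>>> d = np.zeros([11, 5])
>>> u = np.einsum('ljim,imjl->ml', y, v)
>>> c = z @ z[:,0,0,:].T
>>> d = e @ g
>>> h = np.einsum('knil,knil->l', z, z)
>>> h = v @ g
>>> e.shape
(11, 11, 11)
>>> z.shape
(11, 37, 5, 31)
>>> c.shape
(11, 37, 5, 11)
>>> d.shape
(11, 11, 11)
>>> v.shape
(5, 5, 11, 11)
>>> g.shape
(11, 11)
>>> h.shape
(5, 5, 11, 11)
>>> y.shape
(11, 11, 5, 5)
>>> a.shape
(5, 37, 11)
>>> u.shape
(5, 11)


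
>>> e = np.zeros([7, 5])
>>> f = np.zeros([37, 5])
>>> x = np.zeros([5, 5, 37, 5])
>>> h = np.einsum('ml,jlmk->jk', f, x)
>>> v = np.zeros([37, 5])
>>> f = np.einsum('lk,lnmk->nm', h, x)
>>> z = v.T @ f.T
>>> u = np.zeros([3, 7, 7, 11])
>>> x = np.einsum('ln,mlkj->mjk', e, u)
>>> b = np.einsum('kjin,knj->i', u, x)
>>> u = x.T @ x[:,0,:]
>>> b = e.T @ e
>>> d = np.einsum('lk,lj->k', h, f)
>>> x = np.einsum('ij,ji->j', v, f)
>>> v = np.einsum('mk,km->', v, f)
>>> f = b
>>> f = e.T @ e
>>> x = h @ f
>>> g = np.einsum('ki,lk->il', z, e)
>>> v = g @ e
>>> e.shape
(7, 5)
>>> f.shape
(5, 5)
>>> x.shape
(5, 5)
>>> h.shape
(5, 5)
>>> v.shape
(5, 5)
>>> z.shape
(5, 5)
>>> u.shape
(7, 11, 7)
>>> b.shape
(5, 5)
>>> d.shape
(5,)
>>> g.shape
(5, 7)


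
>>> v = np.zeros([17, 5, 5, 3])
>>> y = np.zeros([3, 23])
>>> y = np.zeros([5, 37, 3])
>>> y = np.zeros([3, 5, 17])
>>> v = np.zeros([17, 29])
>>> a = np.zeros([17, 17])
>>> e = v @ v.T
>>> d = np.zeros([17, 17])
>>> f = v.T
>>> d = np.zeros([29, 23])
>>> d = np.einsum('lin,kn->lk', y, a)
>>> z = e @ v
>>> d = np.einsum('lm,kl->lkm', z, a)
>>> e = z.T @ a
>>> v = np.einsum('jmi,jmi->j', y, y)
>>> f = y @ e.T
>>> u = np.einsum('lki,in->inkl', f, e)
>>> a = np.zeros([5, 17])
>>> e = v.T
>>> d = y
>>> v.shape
(3,)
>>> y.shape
(3, 5, 17)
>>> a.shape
(5, 17)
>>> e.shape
(3,)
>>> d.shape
(3, 5, 17)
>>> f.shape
(3, 5, 29)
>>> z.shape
(17, 29)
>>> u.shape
(29, 17, 5, 3)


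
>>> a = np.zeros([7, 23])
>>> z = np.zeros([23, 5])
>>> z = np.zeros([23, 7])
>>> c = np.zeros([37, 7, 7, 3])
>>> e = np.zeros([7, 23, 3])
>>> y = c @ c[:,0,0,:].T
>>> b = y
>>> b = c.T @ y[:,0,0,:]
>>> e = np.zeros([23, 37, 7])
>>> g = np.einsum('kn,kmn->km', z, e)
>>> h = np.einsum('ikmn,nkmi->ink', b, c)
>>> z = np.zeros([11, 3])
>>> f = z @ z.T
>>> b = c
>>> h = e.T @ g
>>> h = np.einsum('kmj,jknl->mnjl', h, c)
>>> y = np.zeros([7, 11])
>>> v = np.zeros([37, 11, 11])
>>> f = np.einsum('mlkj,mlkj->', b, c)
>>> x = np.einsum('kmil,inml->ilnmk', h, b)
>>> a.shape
(7, 23)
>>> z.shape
(11, 3)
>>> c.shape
(37, 7, 7, 3)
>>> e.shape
(23, 37, 7)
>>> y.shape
(7, 11)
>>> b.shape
(37, 7, 7, 3)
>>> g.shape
(23, 37)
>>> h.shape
(37, 7, 37, 3)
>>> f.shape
()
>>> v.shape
(37, 11, 11)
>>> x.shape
(37, 3, 7, 7, 37)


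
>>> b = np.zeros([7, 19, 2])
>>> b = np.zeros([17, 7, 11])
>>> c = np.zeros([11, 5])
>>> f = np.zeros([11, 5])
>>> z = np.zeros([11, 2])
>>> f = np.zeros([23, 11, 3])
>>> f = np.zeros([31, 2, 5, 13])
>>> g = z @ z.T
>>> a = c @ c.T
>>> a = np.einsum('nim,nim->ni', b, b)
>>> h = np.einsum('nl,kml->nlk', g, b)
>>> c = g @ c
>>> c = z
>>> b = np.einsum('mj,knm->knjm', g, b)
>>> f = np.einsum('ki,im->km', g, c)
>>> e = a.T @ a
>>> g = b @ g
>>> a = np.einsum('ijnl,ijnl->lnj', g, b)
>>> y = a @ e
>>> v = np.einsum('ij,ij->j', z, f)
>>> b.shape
(17, 7, 11, 11)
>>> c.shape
(11, 2)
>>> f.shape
(11, 2)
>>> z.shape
(11, 2)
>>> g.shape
(17, 7, 11, 11)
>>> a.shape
(11, 11, 7)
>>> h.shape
(11, 11, 17)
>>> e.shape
(7, 7)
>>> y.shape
(11, 11, 7)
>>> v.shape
(2,)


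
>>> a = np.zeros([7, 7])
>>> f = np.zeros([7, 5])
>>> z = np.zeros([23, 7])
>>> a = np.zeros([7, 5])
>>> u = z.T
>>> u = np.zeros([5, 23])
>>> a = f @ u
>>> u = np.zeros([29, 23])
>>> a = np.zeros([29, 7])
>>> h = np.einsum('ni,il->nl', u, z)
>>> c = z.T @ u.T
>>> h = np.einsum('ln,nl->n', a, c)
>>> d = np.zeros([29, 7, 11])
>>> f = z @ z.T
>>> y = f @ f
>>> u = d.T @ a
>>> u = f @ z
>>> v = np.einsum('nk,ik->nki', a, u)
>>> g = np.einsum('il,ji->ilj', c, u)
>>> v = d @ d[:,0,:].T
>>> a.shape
(29, 7)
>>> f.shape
(23, 23)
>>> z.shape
(23, 7)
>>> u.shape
(23, 7)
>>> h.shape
(7,)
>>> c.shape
(7, 29)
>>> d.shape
(29, 7, 11)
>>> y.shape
(23, 23)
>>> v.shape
(29, 7, 29)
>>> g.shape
(7, 29, 23)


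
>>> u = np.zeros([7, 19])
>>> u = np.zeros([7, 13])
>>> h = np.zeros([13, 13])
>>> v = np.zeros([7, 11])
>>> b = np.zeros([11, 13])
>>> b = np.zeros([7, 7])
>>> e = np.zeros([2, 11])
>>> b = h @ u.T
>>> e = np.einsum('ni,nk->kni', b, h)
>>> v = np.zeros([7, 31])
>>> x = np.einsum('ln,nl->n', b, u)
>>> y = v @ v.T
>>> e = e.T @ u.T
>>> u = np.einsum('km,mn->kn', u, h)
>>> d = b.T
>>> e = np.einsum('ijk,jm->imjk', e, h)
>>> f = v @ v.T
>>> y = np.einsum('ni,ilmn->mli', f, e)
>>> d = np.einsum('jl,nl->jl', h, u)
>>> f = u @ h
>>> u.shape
(7, 13)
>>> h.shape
(13, 13)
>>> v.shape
(7, 31)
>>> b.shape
(13, 7)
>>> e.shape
(7, 13, 13, 7)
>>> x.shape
(7,)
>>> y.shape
(13, 13, 7)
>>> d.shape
(13, 13)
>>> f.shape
(7, 13)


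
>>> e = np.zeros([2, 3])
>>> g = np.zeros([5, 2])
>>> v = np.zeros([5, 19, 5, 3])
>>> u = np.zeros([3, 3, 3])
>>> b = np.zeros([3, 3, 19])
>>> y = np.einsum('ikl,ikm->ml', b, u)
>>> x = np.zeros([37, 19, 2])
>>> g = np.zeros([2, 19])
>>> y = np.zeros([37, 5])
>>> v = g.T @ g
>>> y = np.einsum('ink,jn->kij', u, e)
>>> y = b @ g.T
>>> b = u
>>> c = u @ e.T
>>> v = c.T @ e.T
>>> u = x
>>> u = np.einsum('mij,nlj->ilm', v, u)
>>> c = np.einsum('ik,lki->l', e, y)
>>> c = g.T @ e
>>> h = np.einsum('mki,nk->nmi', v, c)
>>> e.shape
(2, 3)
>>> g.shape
(2, 19)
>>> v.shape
(2, 3, 2)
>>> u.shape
(3, 19, 2)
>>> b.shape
(3, 3, 3)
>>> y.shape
(3, 3, 2)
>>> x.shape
(37, 19, 2)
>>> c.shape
(19, 3)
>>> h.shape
(19, 2, 2)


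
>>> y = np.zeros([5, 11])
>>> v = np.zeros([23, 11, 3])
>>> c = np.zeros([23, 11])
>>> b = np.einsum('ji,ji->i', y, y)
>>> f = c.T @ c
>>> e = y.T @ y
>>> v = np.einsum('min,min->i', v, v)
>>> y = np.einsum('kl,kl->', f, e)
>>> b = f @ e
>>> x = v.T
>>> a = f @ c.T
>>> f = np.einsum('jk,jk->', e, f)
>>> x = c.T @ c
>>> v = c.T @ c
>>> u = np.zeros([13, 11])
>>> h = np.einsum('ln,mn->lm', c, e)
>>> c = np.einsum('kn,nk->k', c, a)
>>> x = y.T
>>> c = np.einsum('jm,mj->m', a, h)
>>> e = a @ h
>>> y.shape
()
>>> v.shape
(11, 11)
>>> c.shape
(23,)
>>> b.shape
(11, 11)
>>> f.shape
()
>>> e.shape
(11, 11)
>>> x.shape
()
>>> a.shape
(11, 23)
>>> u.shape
(13, 11)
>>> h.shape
(23, 11)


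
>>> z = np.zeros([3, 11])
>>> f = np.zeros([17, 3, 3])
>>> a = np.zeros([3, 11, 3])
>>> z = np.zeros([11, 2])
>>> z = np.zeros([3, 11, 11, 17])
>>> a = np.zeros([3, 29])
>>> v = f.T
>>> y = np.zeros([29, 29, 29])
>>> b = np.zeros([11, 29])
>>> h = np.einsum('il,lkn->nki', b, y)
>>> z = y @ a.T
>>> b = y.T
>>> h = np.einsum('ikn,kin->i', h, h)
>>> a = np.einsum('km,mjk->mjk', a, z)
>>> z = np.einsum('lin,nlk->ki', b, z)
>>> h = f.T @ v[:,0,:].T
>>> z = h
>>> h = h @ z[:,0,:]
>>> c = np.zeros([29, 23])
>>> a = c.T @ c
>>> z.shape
(3, 3, 3)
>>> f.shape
(17, 3, 3)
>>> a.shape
(23, 23)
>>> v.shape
(3, 3, 17)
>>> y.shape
(29, 29, 29)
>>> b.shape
(29, 29, 29)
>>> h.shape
(3, 3, 3)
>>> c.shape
(29, 23)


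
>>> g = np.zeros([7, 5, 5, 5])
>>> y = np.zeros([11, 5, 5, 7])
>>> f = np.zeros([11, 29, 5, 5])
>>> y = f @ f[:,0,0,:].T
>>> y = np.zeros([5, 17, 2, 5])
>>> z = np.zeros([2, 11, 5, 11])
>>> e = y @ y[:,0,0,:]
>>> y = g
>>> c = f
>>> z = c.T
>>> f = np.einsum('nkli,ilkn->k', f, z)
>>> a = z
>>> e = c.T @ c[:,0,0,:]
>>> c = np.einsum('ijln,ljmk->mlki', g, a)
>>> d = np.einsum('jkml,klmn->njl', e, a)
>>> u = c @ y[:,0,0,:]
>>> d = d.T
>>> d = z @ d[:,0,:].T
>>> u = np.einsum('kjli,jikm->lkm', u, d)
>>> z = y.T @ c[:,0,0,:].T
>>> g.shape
(7, 5, 5, 5)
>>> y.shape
(7, 5, 5, 5)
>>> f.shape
(29,)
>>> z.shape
(5, 5, 5, 29)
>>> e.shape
(5, 5, 29, 5)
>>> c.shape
(29, 5, 11, 7)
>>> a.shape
(5, 5, 29, 11)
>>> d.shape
(5, 5, 29, 5)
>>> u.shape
(11, 29, 5)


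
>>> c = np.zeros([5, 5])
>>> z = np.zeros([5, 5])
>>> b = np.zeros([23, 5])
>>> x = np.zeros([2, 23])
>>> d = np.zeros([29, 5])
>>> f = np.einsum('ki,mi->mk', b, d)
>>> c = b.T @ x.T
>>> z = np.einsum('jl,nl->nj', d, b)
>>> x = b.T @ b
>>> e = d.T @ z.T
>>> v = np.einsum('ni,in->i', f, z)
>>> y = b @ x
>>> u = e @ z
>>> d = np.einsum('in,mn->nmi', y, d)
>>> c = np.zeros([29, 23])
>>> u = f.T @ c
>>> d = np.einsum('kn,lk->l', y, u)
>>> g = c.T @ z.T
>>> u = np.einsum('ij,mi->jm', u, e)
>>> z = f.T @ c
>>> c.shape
(29, 23)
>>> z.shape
(23, 23)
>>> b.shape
(23, 5)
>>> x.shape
(5, 5)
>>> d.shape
(23,)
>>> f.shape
(29, 23)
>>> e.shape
(5, 23)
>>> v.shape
(23,)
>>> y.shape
(23, 5)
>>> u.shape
(23, 5)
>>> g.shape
(23, 23)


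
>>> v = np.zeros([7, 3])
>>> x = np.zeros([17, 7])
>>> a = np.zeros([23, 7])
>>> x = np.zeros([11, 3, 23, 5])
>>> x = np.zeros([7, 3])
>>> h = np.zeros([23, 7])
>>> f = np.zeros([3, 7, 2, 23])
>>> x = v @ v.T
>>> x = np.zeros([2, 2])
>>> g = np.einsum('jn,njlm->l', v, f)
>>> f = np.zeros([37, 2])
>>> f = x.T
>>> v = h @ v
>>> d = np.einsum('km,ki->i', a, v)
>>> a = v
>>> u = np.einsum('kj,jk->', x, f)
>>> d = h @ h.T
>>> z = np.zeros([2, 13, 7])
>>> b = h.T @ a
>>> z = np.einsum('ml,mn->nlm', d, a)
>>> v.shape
(23, 3)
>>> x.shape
(2, 2)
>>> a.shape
(23, 3)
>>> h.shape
(23, 7)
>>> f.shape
(2, 2)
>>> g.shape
(2,)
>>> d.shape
(23, 23)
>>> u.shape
()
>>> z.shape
(3, 23, 23)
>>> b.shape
(7, 3)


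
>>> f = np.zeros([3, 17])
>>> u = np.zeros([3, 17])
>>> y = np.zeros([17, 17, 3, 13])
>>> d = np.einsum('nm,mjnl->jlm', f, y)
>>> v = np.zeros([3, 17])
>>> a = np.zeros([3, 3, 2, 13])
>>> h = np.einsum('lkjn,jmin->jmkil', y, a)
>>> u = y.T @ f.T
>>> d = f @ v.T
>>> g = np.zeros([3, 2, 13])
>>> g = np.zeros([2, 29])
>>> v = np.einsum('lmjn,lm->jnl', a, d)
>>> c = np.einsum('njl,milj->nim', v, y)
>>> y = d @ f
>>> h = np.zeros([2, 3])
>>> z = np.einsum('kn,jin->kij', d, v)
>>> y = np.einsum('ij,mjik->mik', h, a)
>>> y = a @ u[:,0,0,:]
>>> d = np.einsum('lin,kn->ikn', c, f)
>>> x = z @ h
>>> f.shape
(3, 17)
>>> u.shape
(13, 3, 17, 3)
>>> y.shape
(3, 3, 2, 3)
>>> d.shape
(17, 3, 17)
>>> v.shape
(2, 13, 3)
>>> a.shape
(3, 3, 2, 13)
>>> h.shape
(2, 3)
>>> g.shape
(2, 29)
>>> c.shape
(2, 17, 17)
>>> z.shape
(3, 13, 2)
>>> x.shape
(3, 13, 3)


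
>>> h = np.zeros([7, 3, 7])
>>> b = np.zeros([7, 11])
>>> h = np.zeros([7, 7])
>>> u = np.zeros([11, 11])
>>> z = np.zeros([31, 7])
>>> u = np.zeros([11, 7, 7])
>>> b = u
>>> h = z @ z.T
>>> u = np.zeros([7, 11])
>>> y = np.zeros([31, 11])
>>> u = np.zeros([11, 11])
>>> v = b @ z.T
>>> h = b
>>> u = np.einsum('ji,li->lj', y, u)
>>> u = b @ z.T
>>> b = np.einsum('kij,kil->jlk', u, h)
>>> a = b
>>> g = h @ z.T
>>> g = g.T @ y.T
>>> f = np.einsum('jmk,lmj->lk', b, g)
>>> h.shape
(11, 7, 7)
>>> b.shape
(31, 7, 11)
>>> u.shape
(11, 7, 31)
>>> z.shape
(31, 7)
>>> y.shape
(31, 11)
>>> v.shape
(11, 7, 31)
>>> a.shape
(31, 7, 11)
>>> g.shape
(31, 7, 31)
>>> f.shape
(31, 11)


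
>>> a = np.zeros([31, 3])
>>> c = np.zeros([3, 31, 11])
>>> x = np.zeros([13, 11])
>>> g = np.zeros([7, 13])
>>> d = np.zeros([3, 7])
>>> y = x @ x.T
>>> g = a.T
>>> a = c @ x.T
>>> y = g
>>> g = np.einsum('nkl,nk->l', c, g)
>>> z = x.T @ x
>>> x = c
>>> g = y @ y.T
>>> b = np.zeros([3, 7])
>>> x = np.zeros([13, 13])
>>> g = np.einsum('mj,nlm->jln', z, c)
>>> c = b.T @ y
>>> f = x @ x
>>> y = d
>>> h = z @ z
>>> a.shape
(3, 31, 13)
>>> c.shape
(7, 31)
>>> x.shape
(13, 13)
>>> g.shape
(11, 31, 3)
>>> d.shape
(3, 7)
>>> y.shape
(3, 7)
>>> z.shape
(11, 11)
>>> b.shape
(3, 7)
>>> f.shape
(13, 13)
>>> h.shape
(11, 11)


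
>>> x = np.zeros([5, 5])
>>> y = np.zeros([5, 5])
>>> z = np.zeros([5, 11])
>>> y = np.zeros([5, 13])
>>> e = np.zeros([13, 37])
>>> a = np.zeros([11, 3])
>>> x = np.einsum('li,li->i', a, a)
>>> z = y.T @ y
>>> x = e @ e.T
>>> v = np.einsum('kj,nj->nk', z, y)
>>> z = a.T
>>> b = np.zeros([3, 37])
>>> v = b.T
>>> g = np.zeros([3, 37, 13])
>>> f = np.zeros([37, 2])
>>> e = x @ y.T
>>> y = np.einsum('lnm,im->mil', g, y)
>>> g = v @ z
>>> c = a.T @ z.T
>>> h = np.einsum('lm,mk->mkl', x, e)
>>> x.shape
(13, 13)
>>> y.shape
(13, 5, 3)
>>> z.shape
(3, 11)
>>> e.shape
(13, 5)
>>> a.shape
(11, 3)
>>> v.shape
(37, 3)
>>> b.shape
(3, 37)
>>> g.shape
(37, 11)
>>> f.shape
(37, 2)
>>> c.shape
(3, 3)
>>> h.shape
(13, 5, 13)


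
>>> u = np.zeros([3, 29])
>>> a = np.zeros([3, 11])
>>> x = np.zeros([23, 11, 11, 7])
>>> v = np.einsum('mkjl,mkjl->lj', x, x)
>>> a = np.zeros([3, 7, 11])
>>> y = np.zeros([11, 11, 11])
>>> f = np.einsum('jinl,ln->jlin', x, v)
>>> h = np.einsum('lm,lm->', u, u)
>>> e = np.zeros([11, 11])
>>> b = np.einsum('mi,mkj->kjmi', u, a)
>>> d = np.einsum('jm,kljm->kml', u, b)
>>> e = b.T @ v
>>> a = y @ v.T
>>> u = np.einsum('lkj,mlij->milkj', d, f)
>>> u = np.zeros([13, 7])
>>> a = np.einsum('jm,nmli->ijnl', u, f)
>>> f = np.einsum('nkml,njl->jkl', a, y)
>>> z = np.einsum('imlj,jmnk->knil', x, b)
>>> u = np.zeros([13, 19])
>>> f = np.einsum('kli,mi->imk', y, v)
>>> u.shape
(13, 19)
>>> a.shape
(11, 13, 23, 11)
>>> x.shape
(23, 11, 11, 7)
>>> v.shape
(7, 11)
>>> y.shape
(11, 11, 11)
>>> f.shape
(11, 7, 11)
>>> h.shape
()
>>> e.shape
(29, 3, 11, 11)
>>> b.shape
(7, 11, 3, 29)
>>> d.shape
(7, 29, 11)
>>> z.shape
(29, 3, 23, 11)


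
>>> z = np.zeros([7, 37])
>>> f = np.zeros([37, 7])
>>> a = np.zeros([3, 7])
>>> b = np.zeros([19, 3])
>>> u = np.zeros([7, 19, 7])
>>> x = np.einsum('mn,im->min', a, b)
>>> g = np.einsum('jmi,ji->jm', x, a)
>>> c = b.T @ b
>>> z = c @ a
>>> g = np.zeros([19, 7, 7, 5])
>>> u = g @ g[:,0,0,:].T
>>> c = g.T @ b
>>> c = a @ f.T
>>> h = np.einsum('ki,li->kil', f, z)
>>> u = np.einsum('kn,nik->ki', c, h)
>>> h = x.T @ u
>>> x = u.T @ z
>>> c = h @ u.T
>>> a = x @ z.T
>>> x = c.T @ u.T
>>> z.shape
(3, 7)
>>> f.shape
(37, 7)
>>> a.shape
(7, 3)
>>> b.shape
(19, 3)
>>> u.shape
(3, 7)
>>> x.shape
(3, 19, 3)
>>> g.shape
(19, 7, 7, 5)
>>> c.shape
(7, 19, 3)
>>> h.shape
(7, 19, 7)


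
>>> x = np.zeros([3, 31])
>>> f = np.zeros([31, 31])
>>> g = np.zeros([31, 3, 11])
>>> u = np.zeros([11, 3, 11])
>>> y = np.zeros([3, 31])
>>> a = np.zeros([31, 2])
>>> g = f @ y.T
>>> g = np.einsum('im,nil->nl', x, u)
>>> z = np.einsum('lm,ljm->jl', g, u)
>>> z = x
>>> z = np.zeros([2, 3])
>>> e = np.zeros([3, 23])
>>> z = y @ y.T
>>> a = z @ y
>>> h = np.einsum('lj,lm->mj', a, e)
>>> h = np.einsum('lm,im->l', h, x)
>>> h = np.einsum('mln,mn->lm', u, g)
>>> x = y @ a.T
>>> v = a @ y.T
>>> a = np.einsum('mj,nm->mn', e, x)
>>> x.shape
(3, 3)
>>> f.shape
(31, 31)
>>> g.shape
(11, 11)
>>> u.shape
(11, 3, 11)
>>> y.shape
(3, 31)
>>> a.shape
(3, 3)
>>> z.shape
(3, 3)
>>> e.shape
(3, 23)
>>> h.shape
(3, 11)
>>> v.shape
(3, 3)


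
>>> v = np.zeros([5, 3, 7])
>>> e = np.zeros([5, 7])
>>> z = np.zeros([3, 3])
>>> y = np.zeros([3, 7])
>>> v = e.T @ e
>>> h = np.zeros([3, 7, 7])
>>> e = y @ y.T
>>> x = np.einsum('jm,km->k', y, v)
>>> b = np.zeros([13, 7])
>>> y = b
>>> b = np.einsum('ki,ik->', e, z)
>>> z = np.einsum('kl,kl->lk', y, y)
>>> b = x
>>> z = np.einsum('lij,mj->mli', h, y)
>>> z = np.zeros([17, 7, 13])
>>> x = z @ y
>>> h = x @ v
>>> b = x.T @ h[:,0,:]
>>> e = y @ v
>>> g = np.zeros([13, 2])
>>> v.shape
(7, 7)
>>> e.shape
(13, 7)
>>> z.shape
(17, 7, 13)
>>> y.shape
(13, 7)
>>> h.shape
(17, 7, 7)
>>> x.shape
(17, 7, 7)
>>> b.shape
(7, 7, 7)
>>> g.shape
(13, 2)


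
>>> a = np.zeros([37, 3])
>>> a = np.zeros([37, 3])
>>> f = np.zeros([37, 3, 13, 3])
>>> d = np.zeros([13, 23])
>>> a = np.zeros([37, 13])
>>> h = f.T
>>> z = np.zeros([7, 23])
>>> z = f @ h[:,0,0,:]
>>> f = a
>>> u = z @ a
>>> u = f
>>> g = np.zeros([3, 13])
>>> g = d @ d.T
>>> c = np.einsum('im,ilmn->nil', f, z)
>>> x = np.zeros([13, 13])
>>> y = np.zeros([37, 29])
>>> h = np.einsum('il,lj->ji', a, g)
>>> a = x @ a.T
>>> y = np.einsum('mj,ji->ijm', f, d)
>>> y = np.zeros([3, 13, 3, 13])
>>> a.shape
(13, 37)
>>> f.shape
(37, 13)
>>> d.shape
(13, 23)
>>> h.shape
(13, 37)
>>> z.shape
(37, 3, 13, 37)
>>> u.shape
(37, 13)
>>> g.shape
(13, 13)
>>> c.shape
(37, 37, 3)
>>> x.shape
(13, 13)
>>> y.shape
(3, 13, 3, 13)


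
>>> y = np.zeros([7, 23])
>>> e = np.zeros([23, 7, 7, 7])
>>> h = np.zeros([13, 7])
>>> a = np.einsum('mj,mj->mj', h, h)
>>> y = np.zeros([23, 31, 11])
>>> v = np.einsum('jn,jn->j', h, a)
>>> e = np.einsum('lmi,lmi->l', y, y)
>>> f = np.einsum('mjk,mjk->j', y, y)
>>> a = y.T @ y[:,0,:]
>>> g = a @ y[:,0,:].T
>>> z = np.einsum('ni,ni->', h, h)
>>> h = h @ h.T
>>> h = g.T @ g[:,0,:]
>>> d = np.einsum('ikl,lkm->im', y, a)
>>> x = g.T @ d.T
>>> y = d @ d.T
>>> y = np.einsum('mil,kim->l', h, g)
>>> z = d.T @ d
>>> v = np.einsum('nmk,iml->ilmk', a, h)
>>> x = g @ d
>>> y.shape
(23,)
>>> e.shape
(23,)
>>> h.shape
(23, 31, 23)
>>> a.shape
(11, 31, 11)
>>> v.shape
(23, 23, 31, 11)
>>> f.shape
(31,)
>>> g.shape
(11, 31, 23)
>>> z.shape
(11, 11)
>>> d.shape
(23, 11)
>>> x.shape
(11, 31, 11)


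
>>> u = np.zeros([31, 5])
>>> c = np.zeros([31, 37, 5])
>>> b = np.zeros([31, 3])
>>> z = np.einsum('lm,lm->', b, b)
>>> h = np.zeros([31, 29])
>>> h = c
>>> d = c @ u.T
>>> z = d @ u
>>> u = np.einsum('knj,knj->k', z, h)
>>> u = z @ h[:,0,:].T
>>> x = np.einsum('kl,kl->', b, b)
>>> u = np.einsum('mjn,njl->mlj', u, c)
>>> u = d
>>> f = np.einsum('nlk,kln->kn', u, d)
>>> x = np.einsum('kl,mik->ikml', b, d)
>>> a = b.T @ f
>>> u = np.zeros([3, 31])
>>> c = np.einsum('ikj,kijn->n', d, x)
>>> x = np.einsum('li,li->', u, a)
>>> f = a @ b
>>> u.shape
(3, 31)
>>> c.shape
(3,)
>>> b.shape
(31, 3)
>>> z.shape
(31, 37, 5)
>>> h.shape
(31, 37, 5)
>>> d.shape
(31, 37, 31)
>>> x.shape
()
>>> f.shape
(3, 3)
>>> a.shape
(3, 31)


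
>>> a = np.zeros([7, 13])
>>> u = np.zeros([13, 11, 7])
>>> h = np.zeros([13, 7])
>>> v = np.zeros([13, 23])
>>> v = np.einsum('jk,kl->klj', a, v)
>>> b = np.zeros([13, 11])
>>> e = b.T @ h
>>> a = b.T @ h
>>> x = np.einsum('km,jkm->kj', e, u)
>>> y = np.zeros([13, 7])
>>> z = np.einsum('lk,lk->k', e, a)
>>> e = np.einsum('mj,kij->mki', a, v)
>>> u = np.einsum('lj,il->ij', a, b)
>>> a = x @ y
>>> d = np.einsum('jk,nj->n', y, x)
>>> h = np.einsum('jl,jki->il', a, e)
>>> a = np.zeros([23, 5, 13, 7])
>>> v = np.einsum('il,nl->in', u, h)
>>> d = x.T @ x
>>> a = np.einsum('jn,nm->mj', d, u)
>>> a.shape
(7, 13)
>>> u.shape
(13, 7)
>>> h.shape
(23, 7)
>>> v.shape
(13, 23)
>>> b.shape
(13, 11)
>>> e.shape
(11, 13, 23)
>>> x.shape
(11, 13)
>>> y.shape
(13, 7)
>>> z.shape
(7,)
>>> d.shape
(13, 13)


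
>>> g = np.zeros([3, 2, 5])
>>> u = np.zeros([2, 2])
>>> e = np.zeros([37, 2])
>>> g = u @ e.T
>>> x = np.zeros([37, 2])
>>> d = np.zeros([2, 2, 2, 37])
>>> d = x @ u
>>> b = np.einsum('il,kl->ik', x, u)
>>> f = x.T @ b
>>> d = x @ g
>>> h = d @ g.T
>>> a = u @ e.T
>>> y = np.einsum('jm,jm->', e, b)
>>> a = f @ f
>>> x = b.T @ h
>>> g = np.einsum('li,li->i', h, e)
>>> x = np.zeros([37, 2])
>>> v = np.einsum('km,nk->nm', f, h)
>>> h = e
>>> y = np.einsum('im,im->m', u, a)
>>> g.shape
(2,)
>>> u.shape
(2, 2)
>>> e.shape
(37, 2)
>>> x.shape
(37, 2)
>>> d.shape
(37, 37)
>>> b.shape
(37, 2)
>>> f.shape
(2, 2)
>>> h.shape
(37, 2)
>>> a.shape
(2, 2)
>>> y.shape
(2,)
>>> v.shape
(37, 2)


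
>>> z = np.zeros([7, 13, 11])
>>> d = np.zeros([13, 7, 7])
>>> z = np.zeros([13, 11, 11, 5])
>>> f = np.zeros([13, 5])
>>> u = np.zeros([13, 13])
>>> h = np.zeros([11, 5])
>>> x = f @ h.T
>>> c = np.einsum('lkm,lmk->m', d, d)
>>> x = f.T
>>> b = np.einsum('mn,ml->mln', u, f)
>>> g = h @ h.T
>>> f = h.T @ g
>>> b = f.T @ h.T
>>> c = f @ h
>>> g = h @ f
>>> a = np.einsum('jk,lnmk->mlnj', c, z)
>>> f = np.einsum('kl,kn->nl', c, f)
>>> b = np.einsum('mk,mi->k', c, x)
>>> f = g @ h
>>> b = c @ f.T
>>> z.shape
(13, 11, 11, 5)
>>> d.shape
(13, 7, 7)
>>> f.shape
(11, 5)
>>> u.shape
(13, 13)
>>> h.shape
(11, 5)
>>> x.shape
(5, 13)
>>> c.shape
(5, 5)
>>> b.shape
(5, 11)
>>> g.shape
(11, 11)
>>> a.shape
(11, 13, 11, 5)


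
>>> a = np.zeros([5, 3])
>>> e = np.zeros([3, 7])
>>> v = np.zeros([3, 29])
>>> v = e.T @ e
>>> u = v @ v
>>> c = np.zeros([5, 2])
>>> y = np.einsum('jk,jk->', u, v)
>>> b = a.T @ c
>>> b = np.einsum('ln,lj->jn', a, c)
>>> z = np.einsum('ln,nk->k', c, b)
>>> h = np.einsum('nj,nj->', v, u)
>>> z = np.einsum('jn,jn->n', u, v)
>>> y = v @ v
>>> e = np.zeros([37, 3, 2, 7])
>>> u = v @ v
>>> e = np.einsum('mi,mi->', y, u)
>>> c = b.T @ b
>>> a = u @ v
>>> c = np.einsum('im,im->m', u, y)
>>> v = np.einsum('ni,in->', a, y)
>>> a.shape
(7, 7)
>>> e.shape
()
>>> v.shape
()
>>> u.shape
(7, 7)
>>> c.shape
(7,)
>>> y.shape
(7, 7)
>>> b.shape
(2, 3)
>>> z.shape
(7,)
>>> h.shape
()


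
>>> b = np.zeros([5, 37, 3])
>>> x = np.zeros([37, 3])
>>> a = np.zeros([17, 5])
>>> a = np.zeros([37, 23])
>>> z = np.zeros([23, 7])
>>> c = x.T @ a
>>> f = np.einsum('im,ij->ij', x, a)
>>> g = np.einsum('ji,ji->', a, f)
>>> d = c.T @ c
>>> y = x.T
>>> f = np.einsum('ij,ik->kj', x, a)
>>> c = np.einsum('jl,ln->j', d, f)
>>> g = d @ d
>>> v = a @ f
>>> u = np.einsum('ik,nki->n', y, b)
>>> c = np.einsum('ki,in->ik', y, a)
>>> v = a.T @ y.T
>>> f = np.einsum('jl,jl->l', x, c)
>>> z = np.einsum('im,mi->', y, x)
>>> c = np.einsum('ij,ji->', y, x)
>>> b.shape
(5, 37, 3)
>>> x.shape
(37, 3)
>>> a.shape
(37, 23)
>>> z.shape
()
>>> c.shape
()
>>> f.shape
(3,)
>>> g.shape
(23, 23)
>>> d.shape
(23, 23)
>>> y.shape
(3, 37)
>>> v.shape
(23, 3)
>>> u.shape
(5,)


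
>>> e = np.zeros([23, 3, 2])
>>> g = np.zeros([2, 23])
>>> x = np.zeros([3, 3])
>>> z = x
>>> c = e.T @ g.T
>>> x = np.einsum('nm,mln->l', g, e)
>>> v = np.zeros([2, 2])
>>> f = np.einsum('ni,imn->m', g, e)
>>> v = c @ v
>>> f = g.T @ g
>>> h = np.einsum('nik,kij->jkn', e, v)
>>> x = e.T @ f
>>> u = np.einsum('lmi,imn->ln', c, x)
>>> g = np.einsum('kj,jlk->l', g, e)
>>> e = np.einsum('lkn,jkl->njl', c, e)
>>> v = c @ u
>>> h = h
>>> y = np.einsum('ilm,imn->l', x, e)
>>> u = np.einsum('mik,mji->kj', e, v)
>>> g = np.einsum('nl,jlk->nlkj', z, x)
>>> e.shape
(2, 23, 2)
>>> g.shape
(3, 3, 23, 2)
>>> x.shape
(2, 3, 23)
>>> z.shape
(3, 3)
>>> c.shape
(2, 3, 2)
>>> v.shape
(2, 3, 23)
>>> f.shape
(23, 23)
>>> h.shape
(2, 2, 23)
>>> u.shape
(2, 3)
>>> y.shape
(3,)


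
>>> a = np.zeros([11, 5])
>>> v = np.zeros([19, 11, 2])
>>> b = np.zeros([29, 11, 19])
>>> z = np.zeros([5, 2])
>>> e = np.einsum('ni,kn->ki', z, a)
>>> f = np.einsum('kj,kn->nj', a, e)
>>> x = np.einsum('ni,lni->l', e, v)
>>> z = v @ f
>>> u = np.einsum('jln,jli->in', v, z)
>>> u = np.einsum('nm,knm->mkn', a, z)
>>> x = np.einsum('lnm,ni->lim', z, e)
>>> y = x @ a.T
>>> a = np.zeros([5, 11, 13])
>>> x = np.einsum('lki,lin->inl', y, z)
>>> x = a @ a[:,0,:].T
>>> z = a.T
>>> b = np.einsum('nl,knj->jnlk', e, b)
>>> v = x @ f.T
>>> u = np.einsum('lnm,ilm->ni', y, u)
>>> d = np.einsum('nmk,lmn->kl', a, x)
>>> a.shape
(5, 11, 13)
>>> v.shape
(5, 11, 2)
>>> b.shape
(19, 11, 2, 29)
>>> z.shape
(13, 11, 5)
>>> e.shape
(11, 2)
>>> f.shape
(2, 5)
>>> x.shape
(5, 11, 5)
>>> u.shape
(2, 5)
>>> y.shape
(19, 2, 11)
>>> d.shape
(13, 5)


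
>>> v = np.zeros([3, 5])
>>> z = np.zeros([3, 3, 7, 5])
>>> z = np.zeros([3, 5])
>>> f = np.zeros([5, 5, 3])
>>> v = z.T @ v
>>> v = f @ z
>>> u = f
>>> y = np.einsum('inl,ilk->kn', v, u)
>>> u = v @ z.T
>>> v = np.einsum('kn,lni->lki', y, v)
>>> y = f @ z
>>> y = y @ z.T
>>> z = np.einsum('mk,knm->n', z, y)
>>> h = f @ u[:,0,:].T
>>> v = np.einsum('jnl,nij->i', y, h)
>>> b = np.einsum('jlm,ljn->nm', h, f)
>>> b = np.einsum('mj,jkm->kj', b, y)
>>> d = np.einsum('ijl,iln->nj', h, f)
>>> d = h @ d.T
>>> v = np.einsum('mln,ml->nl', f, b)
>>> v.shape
(3, 5)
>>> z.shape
(5,)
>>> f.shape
(5, 5, 3)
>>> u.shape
(5, 5, 3)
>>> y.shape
(5, 5, 3)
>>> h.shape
(5, 5, 5)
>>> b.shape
(5, 5)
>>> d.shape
(5, 5, 3)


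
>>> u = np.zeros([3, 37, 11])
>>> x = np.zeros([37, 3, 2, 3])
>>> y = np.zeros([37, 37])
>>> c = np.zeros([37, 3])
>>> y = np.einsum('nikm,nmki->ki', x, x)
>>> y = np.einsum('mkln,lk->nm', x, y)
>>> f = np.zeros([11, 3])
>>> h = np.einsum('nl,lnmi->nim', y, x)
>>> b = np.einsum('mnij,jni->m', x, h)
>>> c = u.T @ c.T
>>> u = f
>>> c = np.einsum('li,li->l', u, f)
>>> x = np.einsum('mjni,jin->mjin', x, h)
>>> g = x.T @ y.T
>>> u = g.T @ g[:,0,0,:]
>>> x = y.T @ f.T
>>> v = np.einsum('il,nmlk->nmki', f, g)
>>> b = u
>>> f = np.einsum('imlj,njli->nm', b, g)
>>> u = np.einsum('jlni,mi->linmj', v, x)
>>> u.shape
(3, 11, 3, 37, 2)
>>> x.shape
(37, 11)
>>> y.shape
(3, 37)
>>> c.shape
(11,)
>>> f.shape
(2, 3)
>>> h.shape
(3, 3, 2)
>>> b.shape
(3, 3, 3, 3)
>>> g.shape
(2, 3, 3, 3)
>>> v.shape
(2, 3, 3, 11)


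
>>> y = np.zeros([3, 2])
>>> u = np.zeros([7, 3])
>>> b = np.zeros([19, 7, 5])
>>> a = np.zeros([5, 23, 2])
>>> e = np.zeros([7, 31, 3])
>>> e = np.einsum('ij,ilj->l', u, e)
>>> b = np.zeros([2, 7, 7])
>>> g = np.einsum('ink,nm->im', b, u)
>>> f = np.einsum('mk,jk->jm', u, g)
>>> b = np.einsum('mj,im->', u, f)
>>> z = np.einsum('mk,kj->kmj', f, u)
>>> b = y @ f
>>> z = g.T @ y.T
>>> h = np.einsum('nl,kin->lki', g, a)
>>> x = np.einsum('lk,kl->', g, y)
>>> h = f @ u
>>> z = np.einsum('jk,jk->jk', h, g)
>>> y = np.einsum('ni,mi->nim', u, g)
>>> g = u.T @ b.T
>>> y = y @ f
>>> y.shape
(7, 3, 7)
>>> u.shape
(7, 3)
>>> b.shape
(3, 7)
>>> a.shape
(5, 23, 2)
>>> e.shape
(31,)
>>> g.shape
(3, 3)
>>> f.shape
(2, 7)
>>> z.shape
(2, 3)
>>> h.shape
(2, 3)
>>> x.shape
()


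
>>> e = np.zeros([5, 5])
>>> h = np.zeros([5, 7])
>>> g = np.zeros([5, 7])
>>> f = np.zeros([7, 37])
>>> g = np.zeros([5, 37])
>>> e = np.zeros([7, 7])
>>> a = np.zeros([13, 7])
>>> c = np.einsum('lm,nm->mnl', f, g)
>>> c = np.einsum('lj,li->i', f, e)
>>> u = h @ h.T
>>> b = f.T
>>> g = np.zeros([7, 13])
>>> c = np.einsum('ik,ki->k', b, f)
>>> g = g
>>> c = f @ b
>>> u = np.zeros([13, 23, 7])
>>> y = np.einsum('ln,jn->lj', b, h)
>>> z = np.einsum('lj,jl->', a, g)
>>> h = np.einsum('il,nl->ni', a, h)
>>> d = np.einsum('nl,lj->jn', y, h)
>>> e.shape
(7, 7)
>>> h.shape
(5, 13)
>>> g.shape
(7, 13)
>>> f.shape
(7, 37)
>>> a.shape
(13, 7)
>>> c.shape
(7, 7)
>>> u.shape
(13, 23, 7)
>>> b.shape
(37, 7)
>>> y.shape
(37, 5)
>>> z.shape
()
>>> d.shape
(13, 37)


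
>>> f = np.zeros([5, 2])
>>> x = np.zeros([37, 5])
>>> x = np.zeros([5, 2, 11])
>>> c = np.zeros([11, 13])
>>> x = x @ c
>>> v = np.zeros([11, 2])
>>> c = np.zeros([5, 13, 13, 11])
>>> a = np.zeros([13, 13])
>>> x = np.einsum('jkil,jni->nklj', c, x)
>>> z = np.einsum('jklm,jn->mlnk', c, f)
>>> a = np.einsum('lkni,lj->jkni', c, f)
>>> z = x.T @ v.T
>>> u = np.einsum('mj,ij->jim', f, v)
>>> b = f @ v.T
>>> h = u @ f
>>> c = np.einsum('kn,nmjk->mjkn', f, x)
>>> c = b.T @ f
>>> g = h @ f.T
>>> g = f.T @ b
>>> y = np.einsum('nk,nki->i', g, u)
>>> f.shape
(5, 2)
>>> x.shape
(2, 13, 11, 5)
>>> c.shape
(11, 2)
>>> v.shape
(11, 2)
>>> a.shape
(2, 13, 13, 11)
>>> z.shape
(5, 11, 13, 11)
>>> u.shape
(2, 11, 5)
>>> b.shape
(5, 11)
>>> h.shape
(2, 11, 2)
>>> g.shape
(2, 11)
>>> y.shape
(5,)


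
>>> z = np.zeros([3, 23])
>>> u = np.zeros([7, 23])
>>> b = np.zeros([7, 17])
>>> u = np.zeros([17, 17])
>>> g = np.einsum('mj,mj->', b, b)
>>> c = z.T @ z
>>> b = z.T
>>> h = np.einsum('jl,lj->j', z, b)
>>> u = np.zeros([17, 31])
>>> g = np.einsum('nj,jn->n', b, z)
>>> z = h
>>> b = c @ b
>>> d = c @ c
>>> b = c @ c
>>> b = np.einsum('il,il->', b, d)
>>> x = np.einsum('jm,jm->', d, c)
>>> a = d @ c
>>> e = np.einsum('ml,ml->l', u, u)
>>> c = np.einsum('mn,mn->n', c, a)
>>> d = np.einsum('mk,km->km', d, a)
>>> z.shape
(3,)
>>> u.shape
(17, 31)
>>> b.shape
()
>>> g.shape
(23,)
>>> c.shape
(23,)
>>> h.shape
(3,)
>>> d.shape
(23, 23)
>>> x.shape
()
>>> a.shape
(23, 23)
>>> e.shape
(31,)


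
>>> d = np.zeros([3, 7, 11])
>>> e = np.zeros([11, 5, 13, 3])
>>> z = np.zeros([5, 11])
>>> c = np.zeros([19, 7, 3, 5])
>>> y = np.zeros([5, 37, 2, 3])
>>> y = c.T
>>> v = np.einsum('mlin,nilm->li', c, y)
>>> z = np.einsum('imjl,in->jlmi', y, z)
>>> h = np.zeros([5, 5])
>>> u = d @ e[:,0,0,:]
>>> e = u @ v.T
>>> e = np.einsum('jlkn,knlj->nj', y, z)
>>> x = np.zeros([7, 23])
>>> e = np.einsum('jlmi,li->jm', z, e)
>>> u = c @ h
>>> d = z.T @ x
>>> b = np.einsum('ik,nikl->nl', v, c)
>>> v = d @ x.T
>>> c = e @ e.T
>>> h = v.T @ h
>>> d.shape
(5, 3, 19, 23)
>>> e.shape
(7, 3)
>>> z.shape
(7, 19, 3, 5)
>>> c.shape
(7, 7)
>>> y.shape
(5, 3, 7, 19)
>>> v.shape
(5, 3, 19, 7)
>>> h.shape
(7, 19, 3, 5)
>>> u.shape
(19, 7, 3, 5)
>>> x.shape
(7, 23)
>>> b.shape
(19, 5)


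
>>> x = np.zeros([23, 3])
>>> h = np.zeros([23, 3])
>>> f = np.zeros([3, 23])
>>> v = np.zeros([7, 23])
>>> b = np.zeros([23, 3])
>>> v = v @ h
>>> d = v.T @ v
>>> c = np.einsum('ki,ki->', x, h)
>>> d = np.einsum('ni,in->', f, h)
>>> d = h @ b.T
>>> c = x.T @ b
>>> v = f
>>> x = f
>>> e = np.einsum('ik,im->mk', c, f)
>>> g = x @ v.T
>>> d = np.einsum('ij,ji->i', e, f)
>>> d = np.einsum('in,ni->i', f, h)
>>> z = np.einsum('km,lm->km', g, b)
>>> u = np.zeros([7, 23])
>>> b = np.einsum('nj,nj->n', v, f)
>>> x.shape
(3, 23)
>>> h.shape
(23, 3)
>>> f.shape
(3, 23)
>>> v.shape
(3, 23)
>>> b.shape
(3,)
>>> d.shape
(3,)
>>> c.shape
(3, 3)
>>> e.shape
(23, 3)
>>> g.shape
(3, 3)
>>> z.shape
(3, 3)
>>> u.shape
(7, 23)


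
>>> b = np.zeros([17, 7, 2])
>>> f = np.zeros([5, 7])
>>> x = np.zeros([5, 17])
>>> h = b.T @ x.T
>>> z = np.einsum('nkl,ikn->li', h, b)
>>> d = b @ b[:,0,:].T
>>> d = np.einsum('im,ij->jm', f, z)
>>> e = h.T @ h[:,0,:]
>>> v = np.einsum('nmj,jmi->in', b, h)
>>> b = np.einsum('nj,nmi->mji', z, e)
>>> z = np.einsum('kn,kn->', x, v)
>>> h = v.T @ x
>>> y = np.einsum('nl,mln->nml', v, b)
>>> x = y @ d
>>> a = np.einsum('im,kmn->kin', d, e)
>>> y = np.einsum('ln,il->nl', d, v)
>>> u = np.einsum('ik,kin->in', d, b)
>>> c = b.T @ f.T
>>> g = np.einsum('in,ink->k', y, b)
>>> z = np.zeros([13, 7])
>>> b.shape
(7, 17, 5)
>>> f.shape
(5, 7)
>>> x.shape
(5, 7, 7)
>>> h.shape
(17, 17)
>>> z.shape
(13, 7)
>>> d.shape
(17, 7)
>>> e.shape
(5, 7, 5)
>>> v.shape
(5, 17)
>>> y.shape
(7, 17)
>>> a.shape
(5, 17, 5)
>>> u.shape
(17, 5)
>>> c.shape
(5, 17, 5)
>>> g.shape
(5,)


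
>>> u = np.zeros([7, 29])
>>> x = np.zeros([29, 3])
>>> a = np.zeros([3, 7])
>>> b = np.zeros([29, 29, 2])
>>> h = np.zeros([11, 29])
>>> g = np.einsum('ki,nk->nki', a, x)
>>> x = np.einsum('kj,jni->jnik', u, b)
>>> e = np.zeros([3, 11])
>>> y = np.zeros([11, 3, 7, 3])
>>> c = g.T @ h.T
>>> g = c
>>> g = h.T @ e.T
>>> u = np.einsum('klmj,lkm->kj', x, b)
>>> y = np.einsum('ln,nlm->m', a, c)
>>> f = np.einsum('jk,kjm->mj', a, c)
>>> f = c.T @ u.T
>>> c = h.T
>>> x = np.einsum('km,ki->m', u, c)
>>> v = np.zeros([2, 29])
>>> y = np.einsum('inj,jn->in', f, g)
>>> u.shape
(29, 7)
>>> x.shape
(7,)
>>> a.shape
(3, 7)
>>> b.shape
(29, 29, 2)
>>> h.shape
(11, 29)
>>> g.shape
(29, 3)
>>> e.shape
(3, 11)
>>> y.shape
(11, 3)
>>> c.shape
(29, 11)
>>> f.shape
(11, 3, 29)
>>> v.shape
(2, 29)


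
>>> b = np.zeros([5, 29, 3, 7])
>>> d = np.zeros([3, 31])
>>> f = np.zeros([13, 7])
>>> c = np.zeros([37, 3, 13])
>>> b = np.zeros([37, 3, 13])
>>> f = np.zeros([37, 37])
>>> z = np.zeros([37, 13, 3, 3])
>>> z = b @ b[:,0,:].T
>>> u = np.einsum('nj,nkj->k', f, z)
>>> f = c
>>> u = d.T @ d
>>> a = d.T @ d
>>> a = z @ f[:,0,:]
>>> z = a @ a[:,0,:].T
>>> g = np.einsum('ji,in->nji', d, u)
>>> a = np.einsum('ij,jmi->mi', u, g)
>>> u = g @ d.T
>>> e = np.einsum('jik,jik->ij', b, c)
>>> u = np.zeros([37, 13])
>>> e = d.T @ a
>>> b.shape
(37, 3, 13)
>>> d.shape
(3, 31)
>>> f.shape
(37, 3, 13)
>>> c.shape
(37, 3, 13)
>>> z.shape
(37, 3, 37)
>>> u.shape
(37, 13)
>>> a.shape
(3, 31)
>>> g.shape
(31, 3, 31)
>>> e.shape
(31, 31)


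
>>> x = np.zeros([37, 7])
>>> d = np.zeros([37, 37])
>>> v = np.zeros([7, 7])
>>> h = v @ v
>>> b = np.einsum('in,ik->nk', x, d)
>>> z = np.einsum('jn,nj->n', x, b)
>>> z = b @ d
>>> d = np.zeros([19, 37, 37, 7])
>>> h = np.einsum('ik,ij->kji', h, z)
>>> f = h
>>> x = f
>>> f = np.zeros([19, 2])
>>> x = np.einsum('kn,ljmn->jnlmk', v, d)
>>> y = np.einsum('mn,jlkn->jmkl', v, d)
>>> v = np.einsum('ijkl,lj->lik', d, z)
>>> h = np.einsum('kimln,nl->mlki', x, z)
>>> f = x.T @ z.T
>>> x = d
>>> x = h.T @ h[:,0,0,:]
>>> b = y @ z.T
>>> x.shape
(7, 37, 37, 7)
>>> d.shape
(19, 37, 37, 7)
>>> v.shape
(7, 19, 37)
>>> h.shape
(19, 37, 37, 7)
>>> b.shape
(19, 7, 37, 7)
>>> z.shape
(7, 37)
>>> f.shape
(7, 37, 19, 7, 7)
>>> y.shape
(19, 7, 37, 37)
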